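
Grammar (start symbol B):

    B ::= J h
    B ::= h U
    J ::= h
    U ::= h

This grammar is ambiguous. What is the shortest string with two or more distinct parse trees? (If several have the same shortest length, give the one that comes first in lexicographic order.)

length 2: h h has 2 parse trees

Two derivations of h h:
  B ⇒ J h ⇒ h h
  B ⇒ h U ⇒ h h

h h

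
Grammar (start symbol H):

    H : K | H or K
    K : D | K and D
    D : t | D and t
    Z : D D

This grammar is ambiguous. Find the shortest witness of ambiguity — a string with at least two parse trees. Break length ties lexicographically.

t and t

length 1: no string has ≥2 trees
length 3: t and t has 2 parse trees

Two derivations of t and t:
  H ⇒ K ⇒ D ⇒ D and t ⇒ t and t
  H ⇒ K ⇒ K and D ⇒ D and D ⇒ t and D ⇒ t and t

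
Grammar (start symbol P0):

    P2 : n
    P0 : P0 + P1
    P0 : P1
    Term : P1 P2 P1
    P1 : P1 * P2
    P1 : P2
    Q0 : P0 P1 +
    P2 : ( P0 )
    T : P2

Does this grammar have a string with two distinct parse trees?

Unambiguous

Only P0, P1, P2 are reachable from P0; ignoring the rest: The grammar is stratified — P0 handles '+' (left-recursive), P1 handles '*', P2 atoms. Each operator has a fixed associativity and precedence level, so every string has one parse.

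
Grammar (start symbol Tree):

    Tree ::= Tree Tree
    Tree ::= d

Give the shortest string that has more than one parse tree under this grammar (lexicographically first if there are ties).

d d d

length 1: no string has ≥2 trees
length 2: no string has ≥2 trees
length 3: d d d has 2 parse trees

Two derivations of d d d:
  Tree ⇒ Tree Tree ⇒ Tree Tree Tree ⇒ d Tree Tree ⇒ d d Tree ⇒ d d d
  Tree ⇒ Tree Tree ⇒ d Tree ⇒ d Tree Tree ⇒ d d Tree ⇒ d d d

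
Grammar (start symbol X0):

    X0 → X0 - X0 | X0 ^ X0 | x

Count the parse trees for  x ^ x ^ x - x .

5

Parse trees for x ^ x ^ x - x:
  [X0 [X0 [X0 x] ^ [X0 [X0 x] ^ [X0 x]]] - [X0 x]]
  [X0 [X0 [X0 [X0 x] ^ [X0 x]] ^ [X0 x]] - [X0 x]]
  [X0 [X0 x] ^ [X0 [X0 [X0 x] ^ [X0 x]] - [X0 x]]]
  [X0 [X0 x] ^ [X0 [X0 x] ^ [X0 [X0 x] - [X0 x]]]]
  [X0 [X0 [X0 x] ^ [X0 x]] ^ [X0 [X0 x] - [X0 x]]]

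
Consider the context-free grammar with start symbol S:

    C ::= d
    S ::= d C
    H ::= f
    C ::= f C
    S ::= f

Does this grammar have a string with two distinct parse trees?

(H is unreachable from S, so its rules don't affect L(S).) Each reachable nonterminal has at most one production per leading terminal, and all productions are right-linear; the derivation is determined token-by-token.

Unambiguous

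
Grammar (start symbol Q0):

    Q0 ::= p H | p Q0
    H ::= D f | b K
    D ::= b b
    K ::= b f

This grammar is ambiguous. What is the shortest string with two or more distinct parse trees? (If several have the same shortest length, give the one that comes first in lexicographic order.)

length 4: p b b f has 2 parse trees

Two derivations of p b b f:
  Q0 ⇒ p H ⇒ p D f ⇒ p b b f
  Q0 ⇒ p H ⇒ p b K ⇒ p b b f

p b b f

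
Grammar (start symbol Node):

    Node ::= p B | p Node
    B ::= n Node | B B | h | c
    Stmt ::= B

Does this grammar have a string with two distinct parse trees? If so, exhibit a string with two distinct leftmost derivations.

Ambiguous

Witness: p c c c

Derivation 1: Node ⇒ p B ⇒ p B B ⇒ p B B B ⇒ p c B B ⇒ p c c B ⇒ p c c c
Derivation 2: Node ⇒ p B ⇒ p B B ⇒ p c B ⇒ p c B B ⇒ p c c B ⇒ p c c c

Two distinct leftmost derivations for the same string.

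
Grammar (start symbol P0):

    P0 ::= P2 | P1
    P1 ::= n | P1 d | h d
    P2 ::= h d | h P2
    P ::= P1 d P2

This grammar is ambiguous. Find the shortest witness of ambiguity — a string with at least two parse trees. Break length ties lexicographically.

h d

length 1: no string has ≥2 trees
length 2: h d has 2 parse trees

Two derivations of h d:
  P0 ⇒ P2 ⇒ h d
  P0 ⇒ P1 ⇒ h d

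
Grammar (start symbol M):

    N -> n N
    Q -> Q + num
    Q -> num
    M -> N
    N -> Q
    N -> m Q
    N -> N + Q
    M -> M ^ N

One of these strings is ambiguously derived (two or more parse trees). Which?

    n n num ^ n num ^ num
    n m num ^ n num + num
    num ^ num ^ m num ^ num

n n num ^ n num ^ num: 1 tree
n m num ^ n num + num: 3 trees
num ^ num ^ m num ^ num: 1 tree

n m num ^ n num + num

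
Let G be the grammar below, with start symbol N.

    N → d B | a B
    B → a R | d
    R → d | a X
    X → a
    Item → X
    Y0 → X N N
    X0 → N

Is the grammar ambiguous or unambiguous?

Unambiguous

(Item, Y0, X0 are unreachable from N, so their rules don't affect L(N).) Each reachable nonterminal has at most one production per leading terminal, and all productions are right-linear; the derivation is determined token-by-token.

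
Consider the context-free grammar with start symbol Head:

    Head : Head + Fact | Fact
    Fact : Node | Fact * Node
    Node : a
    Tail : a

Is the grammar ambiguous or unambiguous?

Only Head, Fact, Node are reachable from Head; ignoring the rest: This is a standard precedence ladder (Head over Fact over Node), with each level left-recursive on its own operator ('+' at Head, '*' at Fact). That structure is LR(1), hence unambiguous.

Unambiguous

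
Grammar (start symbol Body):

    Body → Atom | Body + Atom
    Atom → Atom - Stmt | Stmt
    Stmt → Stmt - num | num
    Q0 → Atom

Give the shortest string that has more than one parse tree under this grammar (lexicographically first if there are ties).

length 1: no string has ≥2 trees
length 3: num - num has 2 parse trees

Two derivations of num - num:
  Body ⇒ Atom ⇒ Atom - Stmt ⇒ Stmt - Stmt ⇒ num - Stmt ⇒ num - num
  Body ⇒ Atom ⇒ Stmt ⇒ Stmt - num ⇒ num - num

num - num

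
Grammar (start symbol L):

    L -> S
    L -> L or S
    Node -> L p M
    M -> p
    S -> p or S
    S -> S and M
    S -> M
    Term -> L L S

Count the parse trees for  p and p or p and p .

Parse trees for p and p or p and p:
  [L [L [S [S [M p]] and [M p]]] or [S [S [M p]] and [M p]]]

1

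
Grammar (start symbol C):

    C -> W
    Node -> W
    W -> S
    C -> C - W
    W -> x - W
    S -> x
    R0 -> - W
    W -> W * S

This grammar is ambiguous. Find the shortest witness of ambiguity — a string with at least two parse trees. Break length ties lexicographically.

x - x

length 1: no string has ≥2 trees
length 3: x - x has 2 parse trees

Two derivations of x - x:
  C ⇒ W ⇒ x - W ⇒ x - S ⇒ x - x
  C ⇒ C - W ⇒ W - W ⇒ S - W ⇒ x - W ⇒ x - S ⇒ x - x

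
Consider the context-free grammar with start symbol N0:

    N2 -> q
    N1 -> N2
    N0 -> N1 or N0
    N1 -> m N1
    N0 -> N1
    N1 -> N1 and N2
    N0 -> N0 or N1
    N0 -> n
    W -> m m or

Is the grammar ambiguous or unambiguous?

Witness: q or q

Derivation 1: N0 ⇒ N1 or N0 ⇒ N2 or N0 ⇒ q or N0 ⇒ q or N1 ⇒ q or N2 ⇒ q or q
Derivation 2: N0 ⇒ N0 or N1 ⇒ N1 or N1 ⇒ N2 or N1 ⇒ q or N1 ⇒ q or N2 ⇒ q or q

Two distinct leftmost derivations for the same string.

Ambiguous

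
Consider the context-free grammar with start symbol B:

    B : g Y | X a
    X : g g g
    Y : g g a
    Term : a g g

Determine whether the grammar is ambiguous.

Ambiguous

Witness: g g g a

Derivation 1: B ⇒ g Y ⇒ g g g a
Derivation 2: B ⇒ X a ⇒ g g g a

Two distinct leftmost derivations for the same string.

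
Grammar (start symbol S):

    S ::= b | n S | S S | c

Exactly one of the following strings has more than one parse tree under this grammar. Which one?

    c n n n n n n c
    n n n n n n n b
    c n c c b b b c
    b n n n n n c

c n c c b b b c

c n n n n n n c: 1 tree
n n n n n n n b: 1 tree
c n c c b b b c: 297 trees
b n n n n n c: 1 tree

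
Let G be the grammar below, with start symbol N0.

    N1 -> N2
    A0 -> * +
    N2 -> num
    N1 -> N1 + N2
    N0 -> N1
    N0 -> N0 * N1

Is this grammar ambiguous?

Unambiguous

(A0 is unreachable from N0, so its rules don't affect L(N0).) N0 → N0 * N1 | N1  ;  N1 → N1 + N2 | N2  — a left-associative chain with N2 at the bottom. Each string factors uniquely by precedence.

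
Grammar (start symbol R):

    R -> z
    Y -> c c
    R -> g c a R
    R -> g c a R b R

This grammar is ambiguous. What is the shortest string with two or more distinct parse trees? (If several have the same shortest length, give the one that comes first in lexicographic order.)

g c a g c a z b z

length 1: no string has ≥2 trees
length 4: no string has ≥2 trees
length 6: no string has ≥2 trees
length 7: no string has ≥2 trees
length 9: g c a g c a z b z has 2 parse trees

Two derivations of g c a g c a z b z:
  R ⇒ g c a R ⇒ g c a g c a R b R ⇒ g c a g c a z b R ⇒ g c a g c a z b z
  R ⇒ g c a R b R ⇒ g c a g c a R b R ⇒ g c a g c a z b R ⇒ g c a g c a z b z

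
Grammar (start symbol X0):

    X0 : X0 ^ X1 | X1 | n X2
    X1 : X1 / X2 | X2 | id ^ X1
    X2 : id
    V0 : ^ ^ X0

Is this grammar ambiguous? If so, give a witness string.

Witness: id ^ id

Derivation 1: X0 ⇒ X0 ^ X1 ⇒ X1 ^ X1 ⇒ X2 ^ X1 ⇒ id ^ X1 ⇒ id ^ X2 ⇒ id ^ id
Derivation 2: X0 ⇒ X1 ⇒ id ^ X1 ⇒ id ^ X2 ⇒ id ^ id

Two distinct leftmost derivations for the same string.

Ambiguous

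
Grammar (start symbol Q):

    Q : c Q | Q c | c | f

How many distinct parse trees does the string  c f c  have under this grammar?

Parse trees for c f c:
  [Q c [Q [Q f] c]]
  [Q [Q c [Q f]] c]

2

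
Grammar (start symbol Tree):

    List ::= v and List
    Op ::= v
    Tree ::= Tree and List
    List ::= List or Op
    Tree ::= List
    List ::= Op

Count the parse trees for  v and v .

2

Parse trees for v and v:
  [Tree [Tree [List [Op v]]] and [List [Op v]]]
  [Tree [List v and [List [Op v]]]]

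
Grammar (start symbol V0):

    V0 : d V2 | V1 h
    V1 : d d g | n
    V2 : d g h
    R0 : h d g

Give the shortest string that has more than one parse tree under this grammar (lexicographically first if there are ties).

d d g h

length 2: no string has ≥2 trees
length 4: d d g h has 2 parse trees

Two derivations of d d g h:
  V0 ⇒ d V2 ⇒ d d g h
  V0 ⇒ V1 h ⇒ d d g h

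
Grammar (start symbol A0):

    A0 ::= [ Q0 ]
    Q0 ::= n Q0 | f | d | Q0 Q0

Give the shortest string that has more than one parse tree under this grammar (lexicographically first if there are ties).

length 3: no string has ≥2 trees
length 4: no string has ≥2 trees
length 5: [ d d d ] has 2 parse trees

Two derivations of [ d d d ]:
  A0 ⇒ [ Q0 ] ⇒ [ Q0 Q0 ] ⇒ [ d Q0 ] ⇒ [ d Q0 Q0 ] ⇒ [ d d Q0 ] ⇒ [ d d d ]
  A0 ⇒ [ Q0 ] ⇒ [ Q0 Q0 ] ⇒ [ Q0 Q0 Q0 ] ⇒ [ d Q0 Q0 ] ⇒ [ d d Q0 ] ⇒ [ d d d ]

[ d d d ]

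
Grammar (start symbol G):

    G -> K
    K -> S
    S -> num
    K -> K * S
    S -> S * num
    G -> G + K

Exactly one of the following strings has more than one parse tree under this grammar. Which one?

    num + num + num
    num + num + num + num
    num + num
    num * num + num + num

num * num + num + num

num + num + num: 1 tree
num + num + num + num: 1 tree
num + num: 1 tree
num * num + num + num: 2 trees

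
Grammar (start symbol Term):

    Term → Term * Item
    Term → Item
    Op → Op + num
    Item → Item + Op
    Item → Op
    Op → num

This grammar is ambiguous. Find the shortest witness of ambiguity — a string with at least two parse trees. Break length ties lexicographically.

num + num

length 1: no string has ≥2 trees
length 3: num + num has 2 parse trees

Two derivations of num + num:
  Term ⇒ Item ⇒ Item + Op ⇒ Op + Op ⇒ num + Op ⇒ num + num
  Term ⇒ Item ⇒ Op ⇒ Op + num ⇒ num + num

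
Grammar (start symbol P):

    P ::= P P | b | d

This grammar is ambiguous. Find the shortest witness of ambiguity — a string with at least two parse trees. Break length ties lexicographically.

b b b

length 1: no string has ≥2 trees
length 2: no string has ≥2 trees
length 3: b b b has 2 parse trees

Two derivations of b b b:
  P ⇒ P P ⇒ P P P ⇒ b P P ⇒ b b P ⇒ b b b
  P ⇒ P P ⇒ b P ⇒ b P P ⇒ b b P ⇒ b b b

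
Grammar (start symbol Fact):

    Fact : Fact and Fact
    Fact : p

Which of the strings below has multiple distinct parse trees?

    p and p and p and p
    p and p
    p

p and p and p and p

p and p and p and p: 5 trees
p and p: 1 tree
p: 1 tree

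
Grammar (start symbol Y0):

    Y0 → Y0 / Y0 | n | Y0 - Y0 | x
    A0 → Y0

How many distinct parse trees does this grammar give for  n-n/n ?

2

Parse trees for n-n/n:
  [Y0 [Y0 [Y0 n] - [Y0 n]] / [Y0 n]]
  [Y0 [Y0 n] - [Y0 [Y0 n] / [Y0 n]]]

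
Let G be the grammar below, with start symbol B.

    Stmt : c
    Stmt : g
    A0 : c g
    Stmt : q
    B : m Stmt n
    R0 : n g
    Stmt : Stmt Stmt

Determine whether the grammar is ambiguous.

Witness: m c c c n

Derivation 1: B ⇒ m Stmt n ⇒ m Stmt Stmt n ⇒ m c Stmt n ⇒ m c Stmt Stmt n ⇒ m c c Stmt n ⇒ m c c c n
Derivation 2: B ⇒ m Stmt n ⇒ m Stmt Stmt n ⇒ m Stmt Stmt Stmt n ⇒ m c Stmt Stmt n ⇒ m c c Stmt n ⇒ m c c c n

Two distinct leftmost derivations for the same string.

Ambiguous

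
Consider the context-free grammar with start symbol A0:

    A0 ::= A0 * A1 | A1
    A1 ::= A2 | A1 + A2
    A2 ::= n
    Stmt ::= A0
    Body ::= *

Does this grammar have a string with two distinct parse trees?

Unambiguous

(Stmt, Body are unreachable from A0, so their rules don't affect L(A0).) A0 → A0 * A1 | A1  ;  A1 → A1 + A2 | A2  — a left-associative chain with A2 at the bottom. Each string factors uniquely by precedence.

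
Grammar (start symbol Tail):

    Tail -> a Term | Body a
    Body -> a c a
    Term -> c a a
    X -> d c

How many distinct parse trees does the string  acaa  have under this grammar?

2

Parse trees for acaa:
  [Tail a [Term c a a]]
  [Tail [Body a c a] a]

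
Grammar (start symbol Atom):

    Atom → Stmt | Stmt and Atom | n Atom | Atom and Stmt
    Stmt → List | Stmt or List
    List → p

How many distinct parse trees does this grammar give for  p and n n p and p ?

5

Parse trees for p and n n p and p:
  [Atom [Stmt [List p]] and [Atom n [Atom n [Atom [Stmt [List p]] and [Atom [Stmt [List p]]]]]]]
  [Atom [Stmt [List p]] and [Atom n [Atom n [Atom [Atom [Stmt [List p]]] and [Stmt [List p]]]]]]
  [Atom [Stmt [List p]] and [Atom n [Atom [Atom n [Atom [Stmt [List p]]]] and [Stmt [List p]]]]]
  [Atom [Stmt [List p]] and [Atom [Atom n [Atom n [Atom [Stmt [List p]]]]] and [Stmt [List p]]]]
  [Atom [Atom [Stmt [List p]] and [Atom n [Atom n [Atom [Stmt [List p]]]]]] and [Stmt [List p]]]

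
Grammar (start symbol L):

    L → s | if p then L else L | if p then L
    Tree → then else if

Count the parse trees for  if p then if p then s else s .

Parse trees for if p then if p then s else s:
  [L if p then [L if p then [L s]] else [L s]]
  [L if p then [L if p then [L s] else [L s]]]

2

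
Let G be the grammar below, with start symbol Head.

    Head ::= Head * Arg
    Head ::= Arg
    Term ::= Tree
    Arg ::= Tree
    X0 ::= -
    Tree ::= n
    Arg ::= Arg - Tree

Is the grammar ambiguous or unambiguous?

(Term, X0 are unreachable from Head, so their rules don't affect L(Head).) Head → Head * Arg | Arg  ;  Arg → Arg - Tree | Tree  — a left-associative chain with Tree at the bottom. Each string factors uniquely by precedence.

Unambiguous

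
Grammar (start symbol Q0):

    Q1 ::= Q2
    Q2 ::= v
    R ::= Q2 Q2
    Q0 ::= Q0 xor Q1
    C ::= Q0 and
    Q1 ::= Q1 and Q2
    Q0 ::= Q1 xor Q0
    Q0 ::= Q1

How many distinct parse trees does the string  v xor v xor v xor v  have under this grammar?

Parse trees for v xor v xor v xor v:
  [Q0 [Q0 [Q0 [Q0 [Q1 [Q2 v]]] xor [Q1 [Q2 v]]] xor [Q1 [Q2 v]]] xor [Q1 [Q2 v]]]
  [Q0 [Q0 [Q0 [Q1 [Q2 v]] xor [Q0 [Q1 [Q2 v]]]] xor [Q1 [Q2 v]]] xor [Q1 [Q2 v]]]
  [Q0 [Q0 [Q1 [Q2 v]] xor [Q0 [Q0 [Q1 [Q2 v]]] xor [Q1 [Q2 v]]]] xor [Q1 [Q2 v]]]
  [Q0 [Q0 [Q1 [Q2 v]] xor [Q0 [Q1 [Q2 v]] xor [Q0 [Q1 [Q2 v]]]]] xor [Q1 [Q2 v]]]
  [Q0 [Q1 [Q2 v]] xor [Q0 [Q0 [Q0 [Q1 [Q2 v]]] xor [Q1 [Q2 v]]] xor [Q1 [Q2 v]]]]
  [Q0 [Q1 [Q2 v]] xor [Q0 [Q0 [Q1 [Q2 v]] xor [Q0 [Q1 [Q2 v]]]] xor [Q1 [Q2 v]]]]
  [Q0 [Q1 [Q2 v]] xor [Q0 [Q1 [Q2 v]] xor [Q0 [Q0 [Q1 [Q2 v]]] xor [Q1 [Q2 v]]]]]
  [Q0 [Q1 [Q2 v]] xor [Q0 [Q1 [Q2 v]] xor [Q0 [Q1 [Q2 v]] xor [Q0 [Q1 [Q2 v]]]]]]

8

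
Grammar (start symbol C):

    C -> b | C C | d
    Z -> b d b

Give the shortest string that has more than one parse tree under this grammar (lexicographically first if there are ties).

length 1: no string has ≥2 trees
length 2: no string has ≥2 trees
length 3: b b b has 2 parse trees

Two derivations of b b b:
  C ⇒ C C ⇒ b C ⇒ b C C ⇒ b b C ⇒ b b b
  C ⇒ C C ⇒ C C C ⇒ b C C ⇒ b b C ⇒ b b b

b b b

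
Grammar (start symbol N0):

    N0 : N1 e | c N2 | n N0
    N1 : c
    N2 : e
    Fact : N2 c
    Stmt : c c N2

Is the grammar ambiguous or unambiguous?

Ambiguous

Witness: c e

Derivation 1: N0 ⇒ N1 e ⇒ c e
Derivation 2: N0 ⇒ c N2 ⇒ c e

Two distinct leftmost derivations for the same string.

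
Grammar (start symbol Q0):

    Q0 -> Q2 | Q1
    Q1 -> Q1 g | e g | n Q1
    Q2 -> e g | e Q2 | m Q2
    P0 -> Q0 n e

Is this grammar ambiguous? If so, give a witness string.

Ambiguous

Witness: e g

Derivation 1: Q0 ⇒ Q2 ⇒ e g
Derivation 2: Q0 ⇒ Q1 ⇒ e g

Two distinct leftmost derivations for the same string.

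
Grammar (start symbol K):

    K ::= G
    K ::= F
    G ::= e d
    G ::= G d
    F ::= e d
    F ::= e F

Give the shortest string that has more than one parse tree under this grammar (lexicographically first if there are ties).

length 2: e d has 2 parse trees

Two derivations of e d:
  K ⇒ G ⇒ e d
  K ⇒ F ⇒ e d

e d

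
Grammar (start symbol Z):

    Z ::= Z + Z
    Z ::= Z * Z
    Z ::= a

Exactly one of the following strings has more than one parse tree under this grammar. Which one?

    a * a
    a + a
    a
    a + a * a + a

a + a * a + a

a * a: 1 tree
a + a: 1 tree
a: 1 tree
a + a * a + a: 5 trees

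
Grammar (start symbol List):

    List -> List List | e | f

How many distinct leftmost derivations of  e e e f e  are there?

14

Parse trees for e e e f e (showing first 6 of 14):
  [List [List e] [List [List e] [List [List e] [List [List f] [List e]]]]]
  [List [List e] [List [List e] [List [List [List e] [List f]] [List e]]]]
  [List [List e] [List [List [List e] [List e]] [List [List f] [List e]]]]
  [List [List e] [List [List [List e] [List [List e] [List f]]] [List e]]]
  [List [List e] [List [List [List [List e] [List e]] [List f]] [List e]]]
  [List [List [List e] [List e]] [List [List e] [List [List f] [List e]]]]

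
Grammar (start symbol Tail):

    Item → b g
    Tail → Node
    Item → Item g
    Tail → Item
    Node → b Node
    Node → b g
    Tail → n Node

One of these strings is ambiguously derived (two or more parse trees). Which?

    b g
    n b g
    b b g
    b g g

b g: 2 trees
n b g: 1 tree
b b g: 1 tree
b g g: 1 tree

b g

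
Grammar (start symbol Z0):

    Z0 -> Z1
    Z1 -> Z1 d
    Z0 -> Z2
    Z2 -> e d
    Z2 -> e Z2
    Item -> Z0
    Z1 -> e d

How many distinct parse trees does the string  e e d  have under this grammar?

1

Parse trees for e e d:
  [Z0 [Z2 e [Z2 e d]]]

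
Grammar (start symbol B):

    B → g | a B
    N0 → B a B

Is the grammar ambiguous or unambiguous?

(N0 is unreachable from B, so its rules don't affect L(B).) The reachable rules are right-linear with at most one rule per (nonterminal, next-terminal) pair. Each input token forces the next rule, so parsing is deterministic.

Unambiguous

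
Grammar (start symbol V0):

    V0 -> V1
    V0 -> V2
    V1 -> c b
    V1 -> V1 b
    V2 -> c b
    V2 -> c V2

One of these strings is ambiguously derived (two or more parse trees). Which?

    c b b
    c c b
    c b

c b b: 1 tree
c c b: 1 tree
c b: 2 trees

c b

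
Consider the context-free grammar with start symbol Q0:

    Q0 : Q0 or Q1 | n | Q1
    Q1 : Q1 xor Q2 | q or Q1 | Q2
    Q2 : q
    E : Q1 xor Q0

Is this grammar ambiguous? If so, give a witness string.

Ambiguous

Witness: q or q

Derivation 1: Q0 ⇒ Q0 or Q1 ⇒ Q1 or Q1 ⇒ Q2 or Q1 ⇒ q or Q1 ⇒ q or Q2 ⇒ q or q
Derivation 2: Q0 ⇒ Q1 ⇒ q or Q1 ⇒ q or Q2 ⇒ q or q

Two distinct leftmost derivations for the same string.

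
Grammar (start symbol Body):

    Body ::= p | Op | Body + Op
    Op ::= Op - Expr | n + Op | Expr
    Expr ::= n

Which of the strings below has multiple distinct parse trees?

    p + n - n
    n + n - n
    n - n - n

p + n - n: 1 tree
n + n - n: 3 trees
n - n - n: 1 tree

n + n - n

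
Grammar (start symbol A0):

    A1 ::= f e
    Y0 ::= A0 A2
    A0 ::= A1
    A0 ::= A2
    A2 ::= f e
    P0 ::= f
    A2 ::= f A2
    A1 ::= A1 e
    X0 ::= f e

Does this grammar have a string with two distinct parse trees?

Witness: f e

Derivation 1: A0 ⇒ A1 ⇒ f e
Derivation 2: A0 ⇒ A2 ⇒ f e

Two distinct leftmost derivations for the same string.

Ambiguous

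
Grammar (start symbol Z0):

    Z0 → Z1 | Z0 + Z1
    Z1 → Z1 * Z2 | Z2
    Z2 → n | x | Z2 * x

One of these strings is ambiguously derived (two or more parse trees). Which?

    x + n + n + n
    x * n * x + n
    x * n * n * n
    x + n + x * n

x + n + n + n: 1 tree
x * n * x + n: 2 trees
x * n * n * n: 1 tree
x + n + x * n: 1 tree

x * n * x + n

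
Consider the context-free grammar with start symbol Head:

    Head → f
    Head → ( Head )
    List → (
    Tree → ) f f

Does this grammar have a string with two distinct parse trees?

Only Head is reachable from Head; ignoring the rest: L(Head) is { openⁿ atom closeⁿ : n ≥ 0 }. The bracket depth fixes n, and the derivation is forced at every step.

Unambiguous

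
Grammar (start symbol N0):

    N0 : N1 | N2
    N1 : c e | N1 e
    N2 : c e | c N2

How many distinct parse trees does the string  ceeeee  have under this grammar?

Parse trees for ceeeee:
  [N0 [N1 [N1 [N1 [N1 [N1 c e] e] e] e] e]]

1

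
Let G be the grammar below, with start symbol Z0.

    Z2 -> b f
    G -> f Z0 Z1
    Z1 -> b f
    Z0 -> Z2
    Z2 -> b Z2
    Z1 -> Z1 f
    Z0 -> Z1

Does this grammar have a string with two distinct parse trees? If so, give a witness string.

Witness: b f

Derivation 1: Z0 ⇒ Z2 ⇒ b f
Derivation 2: Z0 ⇒ Z1 ⇒ b f

Two distinct leftmost derivations for the same string.

Ambiguous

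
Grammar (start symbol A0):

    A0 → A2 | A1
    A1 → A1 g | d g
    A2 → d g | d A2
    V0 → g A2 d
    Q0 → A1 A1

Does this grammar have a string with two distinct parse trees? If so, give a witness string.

Ambiguous

Witness: d g

Derivation 1: A0 ⇒ A2 ⇒ d g
Derivation 2: A0 ⇒ A1 ⇒ d g

Two distinct leftmost derivations for the same string.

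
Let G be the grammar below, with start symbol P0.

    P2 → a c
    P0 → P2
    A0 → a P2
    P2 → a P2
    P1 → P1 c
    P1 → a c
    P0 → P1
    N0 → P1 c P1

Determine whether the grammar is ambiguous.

Witness: a c

Derivation 1: P0 ⇒ P2 ⇒ a c
Derivation 2: P0 ⇒ P1 ⇒ a c

Two distinct leftmost derivations for the same string.

Ambiguous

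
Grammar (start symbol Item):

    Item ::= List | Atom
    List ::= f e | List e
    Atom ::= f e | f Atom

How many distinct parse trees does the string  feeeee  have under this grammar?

Parse trees for feeeee:
  [Item [List [List [List [List [List f e] e] e] e] e]]

1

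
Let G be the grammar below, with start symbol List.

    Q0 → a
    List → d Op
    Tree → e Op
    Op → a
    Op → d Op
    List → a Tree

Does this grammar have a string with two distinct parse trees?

Only List, Tree, Op are reachable from List; ignoring the rest: Each reachable nonterminal has at most one production per leading terminal, and all productions are right-linear; the derivation is determined token-by-token.

Unambiguous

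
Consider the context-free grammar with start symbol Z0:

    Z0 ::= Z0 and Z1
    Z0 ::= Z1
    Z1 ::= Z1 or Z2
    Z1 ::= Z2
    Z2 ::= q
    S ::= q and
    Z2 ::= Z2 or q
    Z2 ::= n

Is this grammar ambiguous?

Witness: n or q

Derivation 1: Z0 ⇒ Z1 ⇒ Z1 or Z2 ⇒ Z2 or Z2 ⇒ n or Z2 ⇒ n or q
Derivation 2: Z0 ⇒ Z1 ⇒ Z2 ⇒ Z2 or q ⇒ n or q

Two distinct leftmost derivations for the same string.

Ambiguous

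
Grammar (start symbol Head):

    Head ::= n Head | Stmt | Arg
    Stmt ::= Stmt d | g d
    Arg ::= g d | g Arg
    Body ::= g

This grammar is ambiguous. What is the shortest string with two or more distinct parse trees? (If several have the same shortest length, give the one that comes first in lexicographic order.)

g d

length 2: g d has 2 parse trees

Two derivations of g d:
  Head ⇒ Stmt ⇒ g d
  Head ⇒ Arg ⇒ g d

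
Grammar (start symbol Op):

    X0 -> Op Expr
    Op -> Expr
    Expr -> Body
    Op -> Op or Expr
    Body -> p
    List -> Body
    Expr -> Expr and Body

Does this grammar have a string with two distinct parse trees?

Only Op, Expr, Body are reachable from Op; ignoring the rest: This is a standard precedence ladder (Op over Expr over Body), with each level left-recursive on its own operator ('or' at Op, 'and' at Expr). That structure is LR(1), hence unambiguous.

Unambiguous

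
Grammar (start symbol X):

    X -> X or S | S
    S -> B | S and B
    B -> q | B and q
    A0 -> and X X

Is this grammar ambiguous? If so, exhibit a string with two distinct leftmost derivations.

Ambiguous

Witness: q and q

Derivation 1: X ⇒ S ⇒ B ⇒ B and q ⇒ q and q
Derivation 2: X ⇒ S ⇒ S and B ⇒ B and B ⇒ q and B ⇒ q and q

Two distinct leftmost derivations for the same string.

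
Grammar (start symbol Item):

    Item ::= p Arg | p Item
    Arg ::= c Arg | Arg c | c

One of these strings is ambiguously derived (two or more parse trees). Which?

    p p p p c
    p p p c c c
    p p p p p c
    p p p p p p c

p p p p c: 1 tree
p p p c c c: 4 trees
p p p p p c: 1 tree
p p p p p p c: 1 tree

p p p c c c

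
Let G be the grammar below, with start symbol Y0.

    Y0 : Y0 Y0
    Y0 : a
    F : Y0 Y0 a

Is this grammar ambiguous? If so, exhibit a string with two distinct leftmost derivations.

Witness: a a a

Derivation 1: Y0 ⇒ Y0 Y0 ⇒ Y0 Y0 Y0 ⇒ a Y0 Y0 ⇒ a a Y0 ⇒ a a a
Derivation 2: Y0 ⇒ Y0 Y0 ⇒ a Y0 ⇒ a Y0 Y0 ⇒ a a Y0 ⇒ a a a

Two distinct leftmost derivations for the same string.

Ambiguous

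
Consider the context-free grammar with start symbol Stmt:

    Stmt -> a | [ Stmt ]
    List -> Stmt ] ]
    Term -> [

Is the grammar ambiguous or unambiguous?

Unambiguous

Only Stmt is reachable from Stmt; ignoring the rest: L(Stmt) is { openⁿ atom closeⁿ : n ≥ 0 }. The bracket depth fixes n, and the derivation is forced at every step.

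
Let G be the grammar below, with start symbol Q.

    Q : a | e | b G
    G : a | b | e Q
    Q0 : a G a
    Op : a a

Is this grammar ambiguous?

(Q0, Op are unreachable from Q, so their rules don't affect L(Q).) Each reachable nonterminal has at most one production per leading terminal, and all productions are right-linear; the derivation is determined token-by-token.

Unambiguous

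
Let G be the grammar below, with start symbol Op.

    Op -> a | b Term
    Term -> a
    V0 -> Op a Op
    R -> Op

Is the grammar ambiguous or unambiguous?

(V0, R are unreachable from Op, so their rules don't affect L(Op).) Restricted to the reachable nonterminals, every rule has the form A → t or A → t B, and no two rules for the same A share a first terminal. The grammar encodes a DFA — one run per string.

Unambiguous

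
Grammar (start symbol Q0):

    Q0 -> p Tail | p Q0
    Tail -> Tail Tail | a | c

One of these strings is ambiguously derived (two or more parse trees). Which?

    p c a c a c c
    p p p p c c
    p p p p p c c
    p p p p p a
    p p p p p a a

p c a c a c c: 42 trees
p p p p c c: 1 tree
p p p p p c c: 1 tree
p p p p p a: 1 tree
p p p p p a a: 1 tree

p c a c a c c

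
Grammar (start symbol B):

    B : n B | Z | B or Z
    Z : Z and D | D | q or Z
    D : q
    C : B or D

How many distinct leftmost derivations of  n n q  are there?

1

Parse trees for n n q:
  [B n [B n [B [Z [D q]]]]]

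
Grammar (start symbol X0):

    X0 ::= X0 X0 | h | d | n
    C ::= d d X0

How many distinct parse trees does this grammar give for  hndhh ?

Parse trees for hndhh (showing first 6 of 14):
  [X0 [X0 h] [X0 [X0 n] [X0 [X0 d] [X0 [X0 h] [X0 h]]]]]
  [X0 [X0 h] [X0 [X0 n] [X0 [X0 [X0 d] [X0 h]] [X0 h]]]]
  [X0 [X0 h] [X0 [X0 [X0 n] [X0 d]] [X0 [X0 h] [X0 h]]]]
  [X0 [X0 h] [X0 [X0 [X0 n] [X0 [X0 d] [X0 h]]] [X0 h]]]
  [X0 [X0 h] [X0 [X0 [X0 [X0 n] [X0 d]] [X0 h]] [X0 h]]]
  [X0 [X0 [X0 h] [X0 n]] [X0 [X0 d] [X0 [X0 h] [X0 h]]]]

14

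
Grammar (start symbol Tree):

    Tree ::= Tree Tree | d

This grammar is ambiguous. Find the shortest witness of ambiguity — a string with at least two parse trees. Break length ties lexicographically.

d d d

length 1: no string has ≥2 trees
length 2: no string has ≥2 trees
length 3: d d d has 2 parse trees

Two derivations of d d d:
  Tree ⇒ Tree Tree ⇒ Tree Tree Tree ⇒ d Tree Tree ⇒ d d Tree ⇒ d d d
  Tree ⇒ Tree Tree ⇒ d Tree ⇒ d Tree Tree ⇒ d d Tree ⇒ d d d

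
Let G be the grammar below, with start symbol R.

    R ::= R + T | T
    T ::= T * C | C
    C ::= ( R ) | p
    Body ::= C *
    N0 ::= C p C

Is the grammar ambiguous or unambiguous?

(Body, N0 are unreachable from R, so their rules don't affect L(R).) This is a standard precedence ladder (R over T over C), with each level left-recursive on its own operator ('+' at R, '*' at T). That structure is LR(1), hence unambiguous.

Unambiguous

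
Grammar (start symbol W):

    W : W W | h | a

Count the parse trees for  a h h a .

Parse trees for a h h a:
  [W [W a] [W [W h] [W [W h] [W a]]]]
  [W [W a] [W [W [W h] [W h]] [W a]]]
  [W [W [W a] [W h]] [W [W h] [W a]]]
  [W [W [W a] [W [W h] [W h]]] [W a]]
  [W [W [W [W a] [W h]] [W h]] [W a]]

5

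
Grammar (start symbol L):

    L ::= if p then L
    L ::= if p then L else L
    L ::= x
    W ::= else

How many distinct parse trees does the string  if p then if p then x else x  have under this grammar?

Parse trees for if p then if p then x else x:
  [L if p then [L if p then [L x] else [L x]]]
  [L if p then [L if p then [L x]] else [L x]]

2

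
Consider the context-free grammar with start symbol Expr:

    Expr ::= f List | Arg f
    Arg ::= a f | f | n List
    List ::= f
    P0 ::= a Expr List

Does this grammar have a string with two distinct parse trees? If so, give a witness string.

Witness: f f

Derivation 1: Expr ⇒ f List ⇒ f f
Derivation 2: Expr ⇒ Arg f ⇒ f f

Two distinct leftmost derivations for the same string.

Ambiguous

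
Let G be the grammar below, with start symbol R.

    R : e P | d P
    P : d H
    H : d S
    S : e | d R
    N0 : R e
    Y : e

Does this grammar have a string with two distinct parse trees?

(N0, Y are unreachable from R, so their rules don't affect L(R).) The reachable rules are right-linear with at most one rule per (nonterminal, next-terminal) pair. Each input token forces the next rule, so parsing is deterministic.

Unambiguous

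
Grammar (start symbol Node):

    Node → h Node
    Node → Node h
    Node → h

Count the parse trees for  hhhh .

Parse trees for hhhh:
  [Node h [Node h [Node h [Node h]]]]
  [Node h [Node h [Node [Node h] h]]]
  [Node h [Node [Node h [Node h]] h]]
  [Node h [Node [Node [Node h] h] h]]
  [Node [Node h [Node h [Node h]]] h]
  [Node [Node h [Node [Node h] h]] h]
  [Node [Node [Node h [Node h]] h] h]
  [Node [Node [Node [Node h] h] h] h]

8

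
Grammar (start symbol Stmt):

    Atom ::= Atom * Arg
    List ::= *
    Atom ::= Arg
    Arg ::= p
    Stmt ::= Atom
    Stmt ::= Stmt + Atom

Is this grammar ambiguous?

(List is unreachable from Stmt, so its rules don't affect L(Stmt).) Stmt → Stmt + Atom | Atom  ;  Atom → Atom * Arg | Arg  — a left-associative chain with Arg at the bottom. Each string factors uniquely by precedence.

Unambiguous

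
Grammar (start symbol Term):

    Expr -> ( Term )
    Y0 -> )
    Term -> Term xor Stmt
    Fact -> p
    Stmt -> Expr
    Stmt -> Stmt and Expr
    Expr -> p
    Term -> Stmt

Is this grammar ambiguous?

Only Term, Stmt, Expr are reachable from Term; ignoring the rest: This is a standard precedence ladder (Term over Stmt over Expr), with each level left-recursive on its own operator ('xor' at Term, 'and' at Stmt). That structure is LR(1), hence unambiguous.

Unambiguous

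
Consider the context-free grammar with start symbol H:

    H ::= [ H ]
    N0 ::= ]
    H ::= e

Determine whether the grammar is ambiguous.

Unambiguous

(N0 is unreachable from H, so its rules don't affect L(H).) L(H) is { openⁿ atom closeⁿ : n ≥ 0 }. The bracket depth fixes n, and the derivation is forced at every step.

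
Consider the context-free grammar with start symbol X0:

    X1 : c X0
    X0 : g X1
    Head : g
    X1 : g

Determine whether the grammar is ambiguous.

Only X0, X1 are reachable from X0; ignoring the rest: The reachable rules are right-linear with at most one rule per (nonterminal, next-terminal) pair. Each input token forces the next rule, so parsing is deterministic.

Unambiguous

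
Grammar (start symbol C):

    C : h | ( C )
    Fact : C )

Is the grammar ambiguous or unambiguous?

Unambiguous

(Fact is unreachable from C, so its rules don't affect L(C).) L(C) is { openⁿ atom closeⁿ : n ≥ 0 }. The bracket depth fixes n, and the derivation is forced at every step.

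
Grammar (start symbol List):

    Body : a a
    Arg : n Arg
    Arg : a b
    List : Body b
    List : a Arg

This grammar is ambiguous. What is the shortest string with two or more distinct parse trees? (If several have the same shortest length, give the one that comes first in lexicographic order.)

a a b

length 3: a a b has 2 parse trees

Two derivations of a a b:
  List ⇒ Body b ⇒ a a b
  List ⇒ a Arg ⇒ a a b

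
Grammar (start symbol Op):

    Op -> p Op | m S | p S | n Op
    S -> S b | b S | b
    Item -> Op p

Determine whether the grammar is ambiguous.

Witness: m b b

Derivation 1: Op ⇒ m S ⇒ m S b ⇒ m b b
Derivation 2: Op ⇒ m S ⇒ m b S ⇒ m b b

Two distinct leftmost derivations for the same string.

Ambiguous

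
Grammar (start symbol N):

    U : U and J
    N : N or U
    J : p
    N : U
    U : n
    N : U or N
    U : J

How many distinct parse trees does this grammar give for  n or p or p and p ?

Parse trees for n or p or p and p:
  [N [N [N [U n]] or [U [J p]]] or [U [U [J p]] and [J p]]]
  [N [N [U n] or [N [U [J p]]]] or [U [U [J p]] and [J p]]]
  [N [U n] or [N [N [U [J p]]] or [U [U [J p]] and [J p]]]]
  [N [U n] or [N [U [J p]] or [N [U [U [J p]] and [J p]]]]]

4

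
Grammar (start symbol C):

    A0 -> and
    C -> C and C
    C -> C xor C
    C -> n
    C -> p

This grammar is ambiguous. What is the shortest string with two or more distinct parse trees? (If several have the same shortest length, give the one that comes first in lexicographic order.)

n and n and n

length 1: no string has ≥2 trees
length 3: no string has ≥2 trees
length 5: n and n and n has 2 parse trees

Two derivations of n and n and n:
  C ⇒ C and C ⇒ C and C and C ⇒ n and C and C ⇒ n and n and C ⇒ n and n and n
  C ⇒ C and C ⇒ n and C ⇒ n and C and C ⇒ n and n and C ⇒ n and n and n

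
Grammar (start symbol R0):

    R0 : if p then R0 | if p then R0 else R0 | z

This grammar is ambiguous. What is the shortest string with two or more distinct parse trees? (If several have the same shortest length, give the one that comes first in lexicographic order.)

if p then if p then z else z

length 1: no string has ≥2 trees
length 4: no string has ≥2 trees
length 6: no string has ≥2 trees
length 7: no string has ≥2 trees
length 9: if p then if p then z else z has 2 parse trees

Two derivations of if p then if p then z else z:
  R0 ⇒ if p then R0 ⇒ if p then if p then R0 else R0 ⇒ if p then if p then z else R0 ⇒ if p then if p then z else z
  R0 ⇒ if p then R0 else R0 ⇒ if p then if p then R0 else R0 ⇒ if p then if p then z else R0 ⇒ if p then if p then z else z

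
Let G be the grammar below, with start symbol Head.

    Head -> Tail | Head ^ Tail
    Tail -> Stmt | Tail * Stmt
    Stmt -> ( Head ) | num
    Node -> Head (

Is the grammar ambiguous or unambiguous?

(Node is unreachable from Head, so its rules don't affect L(Head).) This is a standard precedence ladder (Head over Tail over Stmt), with each level left-recursive on its own operator ('^' at Head, '*' at Tail). That structure is LR(1), hence unambiguous.

Unambiguous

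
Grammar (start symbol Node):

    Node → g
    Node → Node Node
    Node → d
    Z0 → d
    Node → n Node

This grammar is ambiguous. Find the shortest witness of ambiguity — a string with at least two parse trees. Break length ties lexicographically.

d d d

length 1: no string has ≥2 trees
length 2: no string has ≥2 trees
length 3: d d d has 2 parse trees

Two derivations of d d d:
  Node ⇒ Node Node ⇒ Node Node Node ⇒ d Node Node ⇒ d d Node ⇒ d d d
  Node ⇒ Node Node ⇒ d Node ⇒ d Node Node ⇒ d d Node ⇒ d d d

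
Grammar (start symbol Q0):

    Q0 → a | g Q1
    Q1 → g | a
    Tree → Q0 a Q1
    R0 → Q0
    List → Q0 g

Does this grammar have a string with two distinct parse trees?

Only Q0, Q1 are reachable from Q0; ignoring the rest: Restricted to the reachable nonterminals, every rule has the form A → t or A → t B, and no two rules for the same A share a first terminal. The grammar encodes a DFA — one run per string.

Unambiguous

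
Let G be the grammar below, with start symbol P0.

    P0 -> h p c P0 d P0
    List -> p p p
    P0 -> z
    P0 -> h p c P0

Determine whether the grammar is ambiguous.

Ambiguous

Witness: h p c h p c z d z

Derivation 1: P0 ⇒ h p c P0 d P0 ⇒ h p c h p c P0 d P0 ⇒ h p c h p c z d P0 ⇒ h p c h p c z d z
Derivation 2: P0 ⇒ h p c P0 ⇒ h p c h p c P0 d P0 ⇒ h p c h p c z d P0 ⇒ h p c h p c z d z

Two distinct leftmost derivations for the same string.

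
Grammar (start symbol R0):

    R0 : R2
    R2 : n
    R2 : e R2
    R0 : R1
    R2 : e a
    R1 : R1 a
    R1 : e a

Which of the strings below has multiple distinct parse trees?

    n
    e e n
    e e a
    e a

n: 1 tree
e e n: 1 tree
e e a: 1 tree
e a: 2 trees

e a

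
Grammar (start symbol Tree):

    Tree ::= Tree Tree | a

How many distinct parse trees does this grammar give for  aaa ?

Parse trees for aaa:
  [Tree [Tree a] [Tree [Tree a] [Tree a]]]
  [Tree [Tree [Tree a] [Tree a]] [Tree a]]

2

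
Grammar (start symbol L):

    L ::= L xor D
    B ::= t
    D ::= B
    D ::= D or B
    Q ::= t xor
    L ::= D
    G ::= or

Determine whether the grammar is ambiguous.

(G, Q are unreachable from L, so their rules don't affect L(L).) The grammar is stratified — L handles 'xor' (left-recursive), D handles 'or', B atoms. Each operator has a fixed associativity and precedence level, so every string has one parse.

Unambiguous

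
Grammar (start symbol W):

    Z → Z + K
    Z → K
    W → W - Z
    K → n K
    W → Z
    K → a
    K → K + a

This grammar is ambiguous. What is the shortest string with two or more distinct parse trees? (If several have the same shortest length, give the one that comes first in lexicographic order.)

a + a

length 1: no string has ≥2 trees
length 2: no string has ≥2 trees
length 3: a + a has 2 parse trees

Two derivations of a + a:
  W ⇒ Z ⇒ Z + K ⇒ K + K ⇒ a + K ⇒ a + a
  W ⇒ Z ⇒ K ⇒ K + a ⇒ a + a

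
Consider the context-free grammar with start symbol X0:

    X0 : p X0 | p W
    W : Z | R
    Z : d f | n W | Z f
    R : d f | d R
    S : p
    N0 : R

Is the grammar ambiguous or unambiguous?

Ambiguous

Witness: p d f

Derivation 1: X0 ⇒ p W ⇒ p Z ⇒ p d f
Derivation 2: X0 ⇒ p W ⇒ p R ⇒ p d f

Two distinct leftmost derivations for the same string.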